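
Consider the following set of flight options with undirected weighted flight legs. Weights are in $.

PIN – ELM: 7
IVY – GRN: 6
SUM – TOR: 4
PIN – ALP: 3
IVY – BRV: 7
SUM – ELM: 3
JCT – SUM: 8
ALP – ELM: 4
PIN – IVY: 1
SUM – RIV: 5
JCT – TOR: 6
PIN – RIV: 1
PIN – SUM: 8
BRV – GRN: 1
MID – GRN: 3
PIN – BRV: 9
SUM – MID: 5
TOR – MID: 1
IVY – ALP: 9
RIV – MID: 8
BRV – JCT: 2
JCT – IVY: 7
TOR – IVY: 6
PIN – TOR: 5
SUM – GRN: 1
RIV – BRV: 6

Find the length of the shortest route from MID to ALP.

Settle nodes by increasing distance from MID:
MID: 0
TOR: 1  (via MID)
GRN: 3  (via MID)
BRV: 4  (via GRN)
SUM: 4  (via GRN)
PIN: 6  (via TOR)
JCT: 6  (via BRV)
RIV: 7  (via PIN)
IVY: 7  (via TOR)
ELM: 7  (via SUM)
ALP: 9  (via PIN)
Shortest route: MID–TOR–PIN–ALP = $9.

$9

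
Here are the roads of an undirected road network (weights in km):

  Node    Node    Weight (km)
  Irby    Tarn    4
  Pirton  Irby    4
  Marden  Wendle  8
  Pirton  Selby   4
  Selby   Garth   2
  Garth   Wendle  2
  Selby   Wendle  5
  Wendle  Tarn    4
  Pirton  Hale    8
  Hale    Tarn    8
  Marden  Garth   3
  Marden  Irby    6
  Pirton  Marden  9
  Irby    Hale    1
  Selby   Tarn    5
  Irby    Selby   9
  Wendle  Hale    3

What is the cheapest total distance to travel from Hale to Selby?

Running Dijkstra from Hale:
Hale: 0
Irby: 1  (via Hale)
Wendle: 3  (via Hale)
Tarn: 5  (via Irby)
Garth: 5  (via Wendle)
Pirton: 5  (via Irby)
Selby: 7  (via Garth)
Shortest route: Hale–Wendle–Garth–Selby = 7 km.

7 km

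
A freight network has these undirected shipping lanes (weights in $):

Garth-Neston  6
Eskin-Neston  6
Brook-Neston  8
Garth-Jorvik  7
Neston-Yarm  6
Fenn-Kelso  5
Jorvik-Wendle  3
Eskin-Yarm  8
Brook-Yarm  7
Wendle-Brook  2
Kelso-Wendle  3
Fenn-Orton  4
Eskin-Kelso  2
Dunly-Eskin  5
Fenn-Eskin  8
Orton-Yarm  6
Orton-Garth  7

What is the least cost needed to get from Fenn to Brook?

Running Dijkstra from Fenn:
Fenn: 0
Orton: 4  (via Fenn)
Kelso: 5  (via Fenn)
Eskin: 7  (via Kelso)
Wendle: 8  (via Kelso)
Brook: 10  (via Wendle)
Shortest route: Fenn–Kelso–Wendle–Brook = $10.

$10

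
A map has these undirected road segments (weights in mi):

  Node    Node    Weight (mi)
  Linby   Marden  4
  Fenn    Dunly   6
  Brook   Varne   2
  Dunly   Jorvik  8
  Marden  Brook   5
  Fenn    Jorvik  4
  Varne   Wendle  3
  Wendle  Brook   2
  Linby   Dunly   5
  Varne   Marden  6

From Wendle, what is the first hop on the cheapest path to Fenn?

Candidate routes:
Wendle → Brook → Varne → Marden → Linby → Dunly → Fenn: 2+2+6+4+5+6 = 25
Wendle → Varne → Marden → Linby → Dunly → Fenn: 3+6+4+5+6 = 24
Wendle → Brook → Marden → Linby → Dunly → Fenn: 2+5+4+5+6 = 22
Cheapest is Wendle → Brook → Marden → Linby → Dunly → Fenn at 22 mi.
So from Wendle the first move is to Brook.

Brook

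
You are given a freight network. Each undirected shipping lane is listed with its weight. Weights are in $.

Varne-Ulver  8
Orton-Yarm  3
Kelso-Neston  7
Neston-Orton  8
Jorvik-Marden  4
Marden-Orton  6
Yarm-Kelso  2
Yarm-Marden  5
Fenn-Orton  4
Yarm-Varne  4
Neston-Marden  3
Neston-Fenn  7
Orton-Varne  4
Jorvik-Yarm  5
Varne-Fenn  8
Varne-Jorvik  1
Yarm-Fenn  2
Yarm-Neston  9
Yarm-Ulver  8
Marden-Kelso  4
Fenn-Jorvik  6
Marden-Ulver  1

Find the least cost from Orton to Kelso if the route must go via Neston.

Best Orton to Neston: Orton–Neston costing 8
Shortest Neston→Kelso: Neston–Kelso = 7
Total via Neston: 8 + 7 = $15.

$15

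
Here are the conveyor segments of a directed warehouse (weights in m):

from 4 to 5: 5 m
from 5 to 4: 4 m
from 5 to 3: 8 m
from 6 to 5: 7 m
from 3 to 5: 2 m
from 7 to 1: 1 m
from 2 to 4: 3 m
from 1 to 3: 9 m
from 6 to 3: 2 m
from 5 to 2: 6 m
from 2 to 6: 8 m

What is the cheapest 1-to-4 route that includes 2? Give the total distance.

20 m

Shortest 1→2: 1 → 3 → 5 → 2 = 17
Best 2 to 4: 2 → 4 costing 3
Total via 2: 17 + 3 = 20 m.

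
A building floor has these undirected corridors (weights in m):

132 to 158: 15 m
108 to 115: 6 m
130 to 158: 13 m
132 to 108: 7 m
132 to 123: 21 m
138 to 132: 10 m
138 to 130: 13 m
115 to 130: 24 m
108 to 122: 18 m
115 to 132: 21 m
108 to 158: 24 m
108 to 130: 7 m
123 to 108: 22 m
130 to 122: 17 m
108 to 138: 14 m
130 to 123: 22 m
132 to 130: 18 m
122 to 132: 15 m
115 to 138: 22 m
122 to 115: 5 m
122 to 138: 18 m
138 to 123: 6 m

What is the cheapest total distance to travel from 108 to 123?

Shortest distances from 108:
108: 0
115: 6  (via 108)
132: 7  (via 108)
130: 7  (via 108)
122: 11  (via 115)
138: 14  (via 108)
158: 20  (via 130)
123: 20  (via 138)
Shortest route: 108–138–123 = 20 m.

20 m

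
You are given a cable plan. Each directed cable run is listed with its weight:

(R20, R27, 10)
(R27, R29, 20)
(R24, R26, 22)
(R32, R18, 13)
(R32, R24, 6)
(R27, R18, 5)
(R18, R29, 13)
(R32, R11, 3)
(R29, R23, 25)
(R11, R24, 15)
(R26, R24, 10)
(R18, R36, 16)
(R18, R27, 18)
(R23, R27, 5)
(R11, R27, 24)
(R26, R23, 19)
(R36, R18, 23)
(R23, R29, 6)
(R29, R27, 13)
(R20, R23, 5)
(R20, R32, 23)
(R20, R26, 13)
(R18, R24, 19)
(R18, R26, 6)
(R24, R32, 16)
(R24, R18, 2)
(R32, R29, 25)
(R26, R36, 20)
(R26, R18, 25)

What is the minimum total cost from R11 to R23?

42

Running Dijkstra from R11:
R11: 0
R24: 15  (via R11)
R18: 17  (via R24)
R26: 23  (via R18)
R27: 24  (via R11)
R29: 30  (via R18)
R32: 31  (via R24)
R36: 33  (via R18)
R23: 42  (via R26)
Shortest route: R11 → R24 → R18 → R26 → R23 = 42.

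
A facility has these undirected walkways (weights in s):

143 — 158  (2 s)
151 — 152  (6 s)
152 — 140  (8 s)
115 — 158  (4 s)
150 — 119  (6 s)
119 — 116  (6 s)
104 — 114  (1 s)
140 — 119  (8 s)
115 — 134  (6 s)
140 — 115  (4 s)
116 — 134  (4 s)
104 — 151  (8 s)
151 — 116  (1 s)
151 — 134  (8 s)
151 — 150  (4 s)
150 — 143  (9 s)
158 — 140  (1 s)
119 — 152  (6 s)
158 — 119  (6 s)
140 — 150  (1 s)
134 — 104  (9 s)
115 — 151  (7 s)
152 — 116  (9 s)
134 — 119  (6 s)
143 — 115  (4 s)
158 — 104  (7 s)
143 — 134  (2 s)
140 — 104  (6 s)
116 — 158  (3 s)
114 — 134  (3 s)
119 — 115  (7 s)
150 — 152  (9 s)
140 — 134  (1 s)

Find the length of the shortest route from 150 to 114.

Running Dijkstra from 150:
150: 0
140: 1  (via 150)
158: 2  (via 140)
134: 2  (via 140)
151: 4  (via 150)
143: 4  (via 158)
116: 5  (via 158)
114: 5  (via 134)
Shortest route: 150 → 140 → 134 → 114 = 5 s.

5 s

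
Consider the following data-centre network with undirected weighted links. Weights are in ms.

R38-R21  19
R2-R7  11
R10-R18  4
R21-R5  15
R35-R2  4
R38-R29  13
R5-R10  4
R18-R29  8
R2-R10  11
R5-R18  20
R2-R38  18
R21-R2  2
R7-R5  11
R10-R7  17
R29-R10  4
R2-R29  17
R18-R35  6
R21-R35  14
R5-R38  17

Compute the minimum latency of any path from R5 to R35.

14 ms

Running Dijkstra from R5:
R5: 0
R10: 4  (via R5)
R29: 8  (via R10)
R18: 8  (via R10)
R7: 11  (via R5)
R35: 14  (via R18)
Shortest route: R5–R10–R18–R35 = 14 ms.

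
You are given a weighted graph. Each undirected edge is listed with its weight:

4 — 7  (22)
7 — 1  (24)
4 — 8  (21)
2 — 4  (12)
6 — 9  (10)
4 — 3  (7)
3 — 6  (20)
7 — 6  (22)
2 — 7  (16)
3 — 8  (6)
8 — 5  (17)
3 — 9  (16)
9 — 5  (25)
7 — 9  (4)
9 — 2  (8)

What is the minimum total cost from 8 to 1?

50

Shortest distances from 8:
8: 0
3: 6  (via 8)
4: 13  (via 3)
5: 17  (via 8)
9: 22  (via 3)
2: 25  (via 4)
6: 26  (via 3)
7: 26  (via 9)
1: 50  (via 7)
Shortest route: 8 → 3 → 9 → 7 → 1 = 50.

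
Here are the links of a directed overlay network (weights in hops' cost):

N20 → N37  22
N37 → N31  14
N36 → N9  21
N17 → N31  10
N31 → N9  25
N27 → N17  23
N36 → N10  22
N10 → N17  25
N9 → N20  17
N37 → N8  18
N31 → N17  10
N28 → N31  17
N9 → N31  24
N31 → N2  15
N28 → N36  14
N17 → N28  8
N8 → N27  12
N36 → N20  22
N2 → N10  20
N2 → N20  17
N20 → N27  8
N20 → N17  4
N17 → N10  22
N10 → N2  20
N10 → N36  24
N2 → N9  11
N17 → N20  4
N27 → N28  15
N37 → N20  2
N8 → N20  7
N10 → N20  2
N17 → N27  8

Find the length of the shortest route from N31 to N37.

36 hops' cost

Enumerating some paths:
N31 - N17 - N10 - N20 - N37: 10+22+2+22 = 56
N31 - N2 - N20 - N37: 15+17+22 = 54
N31 - N2 - N10 - N20 - N37: 15+20+2+22 = 59
N31 - N17 - N20 - N37: 10+4+22 = 36
Cheapest is N31 - N17 - N20 - N37 at 36 hops' cost.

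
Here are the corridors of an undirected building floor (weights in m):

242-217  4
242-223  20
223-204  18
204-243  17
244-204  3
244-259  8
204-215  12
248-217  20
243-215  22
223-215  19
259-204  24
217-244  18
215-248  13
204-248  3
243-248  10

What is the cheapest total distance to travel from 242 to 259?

Compare a few routes:
242 - 217 - 248 - 204 - 244 - 259: 4+20+3+3+8 = 38
242 - 217 - 244 - 204 - 259: 4+18+3+24 = 49
242 - 217 - 244 - 259: 4+18+8 = 30
Cheapest is 242 - 217 - 244 - 259 at 30 m.

30 m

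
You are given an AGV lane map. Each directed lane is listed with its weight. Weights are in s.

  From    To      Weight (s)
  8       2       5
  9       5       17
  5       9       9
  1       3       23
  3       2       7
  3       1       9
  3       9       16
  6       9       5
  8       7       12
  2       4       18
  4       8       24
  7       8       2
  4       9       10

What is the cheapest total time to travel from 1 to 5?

56 s

Candidate routes:
1 → 3 → 2 → 4 → 9 → 5: 23+7+18+10+17 = 75
1 → 3 → 9 → 5: 23+16+17 = 56
Cheapest is 1 → 3 → 9 → 5 at 56 s.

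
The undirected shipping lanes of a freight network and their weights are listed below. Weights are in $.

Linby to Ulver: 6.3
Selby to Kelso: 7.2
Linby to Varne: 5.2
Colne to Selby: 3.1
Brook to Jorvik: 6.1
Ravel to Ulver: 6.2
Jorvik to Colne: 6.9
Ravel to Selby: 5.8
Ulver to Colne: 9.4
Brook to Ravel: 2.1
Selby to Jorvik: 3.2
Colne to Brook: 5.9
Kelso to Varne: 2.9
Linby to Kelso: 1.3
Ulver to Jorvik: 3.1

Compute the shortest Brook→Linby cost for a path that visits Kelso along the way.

$16.4

Shortest Brook→Kelso: Brook → Ravel → Selby → Kelso = 15.1
Best Kelso to Linby: Kelso → Linby costing 1.3
Total via Kelso: 15.1 + 1.3 = $16.4.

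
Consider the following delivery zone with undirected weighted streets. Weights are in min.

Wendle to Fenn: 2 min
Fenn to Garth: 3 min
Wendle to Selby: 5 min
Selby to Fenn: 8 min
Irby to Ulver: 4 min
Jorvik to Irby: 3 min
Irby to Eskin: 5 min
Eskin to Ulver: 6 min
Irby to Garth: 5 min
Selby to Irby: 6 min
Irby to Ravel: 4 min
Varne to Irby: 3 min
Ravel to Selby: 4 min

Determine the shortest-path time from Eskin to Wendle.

Candidate routes:
Eskin → Irby → Garth → Fenn → Wendle: 5+5+3+2 = 15
Eskin → Ulver → Irby → Garth → Fenn → Wendle: 6+4+5+3+2 = 20
Eskin → Irby → Selby → Wendle: 5+6+5 = 16
Eskin → Irby → Ravel → Selby → Wendle: 5+4+4+5 = 18
Cheapest is Eskin → Irby → Garth → Fenn → Wendle at 15 min.

15 min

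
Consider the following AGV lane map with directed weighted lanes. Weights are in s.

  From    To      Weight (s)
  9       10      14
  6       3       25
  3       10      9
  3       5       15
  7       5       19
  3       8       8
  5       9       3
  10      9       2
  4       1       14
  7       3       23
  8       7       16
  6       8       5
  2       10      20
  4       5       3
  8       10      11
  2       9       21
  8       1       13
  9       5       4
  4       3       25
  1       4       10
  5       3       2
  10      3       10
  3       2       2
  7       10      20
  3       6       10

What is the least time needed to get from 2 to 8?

35 s

Shortest distances from 2:
2: 0
10: 20  (via 2)
9: 21  (via 2)
5: 25  (via 9)
3: 27  (via 5)
8: 35  (via 3)
Shortest route: 2 → 9 → 5 → 3 → 8 = 35 s.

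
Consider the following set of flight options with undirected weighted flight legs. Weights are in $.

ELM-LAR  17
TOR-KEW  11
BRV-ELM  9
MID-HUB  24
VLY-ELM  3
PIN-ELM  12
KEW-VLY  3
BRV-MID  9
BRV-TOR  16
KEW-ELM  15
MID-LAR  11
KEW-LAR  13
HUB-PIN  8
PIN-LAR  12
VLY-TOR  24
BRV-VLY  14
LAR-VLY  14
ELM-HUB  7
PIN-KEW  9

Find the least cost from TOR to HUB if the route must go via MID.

$49

Best TOR to MID: TOR → BRV → MID costing 25
Shortest MID→HUB: MID → HUB = 24
Total via MID: 25 + 24 = $49.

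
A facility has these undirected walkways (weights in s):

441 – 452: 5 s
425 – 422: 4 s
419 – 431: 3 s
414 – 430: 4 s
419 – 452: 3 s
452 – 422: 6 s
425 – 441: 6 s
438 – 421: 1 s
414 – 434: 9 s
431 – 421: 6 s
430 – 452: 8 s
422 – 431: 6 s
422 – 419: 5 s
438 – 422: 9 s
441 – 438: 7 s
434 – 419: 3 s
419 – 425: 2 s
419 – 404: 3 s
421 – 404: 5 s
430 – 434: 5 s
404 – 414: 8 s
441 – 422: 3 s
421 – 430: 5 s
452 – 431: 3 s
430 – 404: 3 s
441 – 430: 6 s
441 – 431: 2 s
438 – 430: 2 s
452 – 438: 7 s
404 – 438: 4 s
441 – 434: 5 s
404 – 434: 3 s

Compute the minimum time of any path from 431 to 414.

12 s

Candidate routes:
431 - 441 - 430 - 414: 2+6+4 = 12
431 - 421 - 438 - 430 - 414: 6+1+2+4 = 13
Cheapest is 431 - 441 - 430 - 414 at 12 s.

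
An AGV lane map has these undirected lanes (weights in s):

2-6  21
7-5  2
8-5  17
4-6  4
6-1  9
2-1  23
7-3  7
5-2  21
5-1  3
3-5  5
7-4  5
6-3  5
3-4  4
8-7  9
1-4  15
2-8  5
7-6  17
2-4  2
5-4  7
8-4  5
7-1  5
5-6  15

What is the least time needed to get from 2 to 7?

Compare a few routes:
2 → 4 → 5 → 7: 2+7+2 = 11
2 → 4 → 7: 2+5 = 7
Cheapest is 2 → 4 → 7 at 7 s.

7 s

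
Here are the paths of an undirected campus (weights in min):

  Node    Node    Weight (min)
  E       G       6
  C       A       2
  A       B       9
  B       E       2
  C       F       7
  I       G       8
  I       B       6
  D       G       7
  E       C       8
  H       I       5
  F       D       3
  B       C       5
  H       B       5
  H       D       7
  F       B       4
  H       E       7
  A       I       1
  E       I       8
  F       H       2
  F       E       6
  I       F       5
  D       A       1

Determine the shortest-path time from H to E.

Shortest distances from H:
H: 0
F: 2  (via H)
B: 5  (via H)
D: 5  (via F)
I: 5  (via H)
A: 6  (via D)
E: 7  (via H)
Shortest route: H–E = 7 min.

7 min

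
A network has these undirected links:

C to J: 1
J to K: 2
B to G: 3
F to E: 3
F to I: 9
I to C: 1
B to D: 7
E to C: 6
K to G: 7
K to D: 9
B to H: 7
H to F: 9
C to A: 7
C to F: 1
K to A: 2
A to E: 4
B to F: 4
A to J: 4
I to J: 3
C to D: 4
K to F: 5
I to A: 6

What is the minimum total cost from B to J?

6

Settle nodes by increasing distance from B:
B: 0
G: 3  (via B)
F: 4  (via B)
C: 5  (via F)
I: 6  (via C)
J: 6  (via C)
Shortest route: B–F–C–J = 6.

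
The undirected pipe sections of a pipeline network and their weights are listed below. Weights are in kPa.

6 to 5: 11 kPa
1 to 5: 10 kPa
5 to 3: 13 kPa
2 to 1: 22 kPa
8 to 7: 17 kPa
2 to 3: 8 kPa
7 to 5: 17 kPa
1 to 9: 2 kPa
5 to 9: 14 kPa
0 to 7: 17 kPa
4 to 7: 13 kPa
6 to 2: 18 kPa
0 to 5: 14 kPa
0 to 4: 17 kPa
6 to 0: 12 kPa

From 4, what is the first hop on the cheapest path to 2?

0

Compare a few routes:
4–0–5–3–2: 17+14+13+8 = 52
4–7–5–3–2: 13+17+13+8 = 51
4–0–6–2: 17+12+18 = 47
4–7–5–6–2: 13+17+11+18 = 59
The minimum is 47 kPa via 4–0–6–2.
So from 4 the first move is to 0.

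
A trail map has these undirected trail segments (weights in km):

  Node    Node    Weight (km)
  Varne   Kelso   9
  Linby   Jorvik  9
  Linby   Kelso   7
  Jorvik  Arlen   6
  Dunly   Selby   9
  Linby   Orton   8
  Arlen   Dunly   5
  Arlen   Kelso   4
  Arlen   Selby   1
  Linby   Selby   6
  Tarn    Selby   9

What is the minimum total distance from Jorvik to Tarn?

Compare a few routes:
Jorvik → Linby → Selby → Tarn: 9+6+9 = 24
Jorvik → Arlen → Selby → Tarn: 6+1+9 = 16
Jorvik → Linby → Kelso → Arlen → Selby → Tarn: 9+7+4+1+9 = 30
Jorvik → Arlen → Dunly → Selby → Tarn: 6+5+9+9 = 29
Cheapest is Jorvik → Arlen → Selby → Tarn at 16 km.

16 km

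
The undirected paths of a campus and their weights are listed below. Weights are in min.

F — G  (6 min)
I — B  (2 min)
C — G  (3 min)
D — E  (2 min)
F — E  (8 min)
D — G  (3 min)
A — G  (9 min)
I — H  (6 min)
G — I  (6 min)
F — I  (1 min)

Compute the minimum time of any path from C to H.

Candidate routes:
C–G–I–H: 3+6+6 = 15
C–G–D–E–F–I–H: 3+3+2+8+1+6 = 23
C–G–F–I–H: 3+6+1+6 = 16
The minimum is 15 min via C–G–I–H.

15 min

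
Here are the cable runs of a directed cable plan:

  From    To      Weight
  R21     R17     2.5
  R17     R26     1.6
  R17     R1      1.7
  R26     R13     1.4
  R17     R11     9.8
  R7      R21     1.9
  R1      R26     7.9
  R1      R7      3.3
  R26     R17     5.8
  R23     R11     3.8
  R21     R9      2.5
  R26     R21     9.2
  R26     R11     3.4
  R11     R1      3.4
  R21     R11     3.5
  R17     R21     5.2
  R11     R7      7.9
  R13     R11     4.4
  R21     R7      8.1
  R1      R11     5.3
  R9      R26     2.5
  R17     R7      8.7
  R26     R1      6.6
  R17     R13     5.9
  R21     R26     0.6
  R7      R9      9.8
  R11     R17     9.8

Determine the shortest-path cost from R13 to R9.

15.5

Settle nodes by increasing distance from R13:
R13: 0
R11: 4.4  (via R13)
R1: 7.8  (via R11)
R7: 11.1  (via R1)
R21: 13  (via R7)
R26: 13.6  (via R21)
R17: 14.2  (via R11)
R9: 15.5  (via R21)
Shortest route: R13 → R11 → R1 → R7 → R21 → R9 = 15.5.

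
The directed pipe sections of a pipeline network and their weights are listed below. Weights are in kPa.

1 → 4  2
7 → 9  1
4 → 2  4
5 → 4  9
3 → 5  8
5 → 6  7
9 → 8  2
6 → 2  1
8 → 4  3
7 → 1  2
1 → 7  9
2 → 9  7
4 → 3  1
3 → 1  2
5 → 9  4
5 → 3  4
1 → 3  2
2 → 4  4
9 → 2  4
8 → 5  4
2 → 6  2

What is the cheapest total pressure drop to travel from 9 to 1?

8 kPa

Compare a few routes:
9–2–4–3–1: 4+4+1+2 = 11
9–8–5–4–3–1: 2+4+9+1+2 = 18
9–8–5–3–1: 2+4+4+2 = 12
9–8–4–3–1: 2+3+1+2 = 8
The minimum is 8 kPa via 9–8–4–3–1.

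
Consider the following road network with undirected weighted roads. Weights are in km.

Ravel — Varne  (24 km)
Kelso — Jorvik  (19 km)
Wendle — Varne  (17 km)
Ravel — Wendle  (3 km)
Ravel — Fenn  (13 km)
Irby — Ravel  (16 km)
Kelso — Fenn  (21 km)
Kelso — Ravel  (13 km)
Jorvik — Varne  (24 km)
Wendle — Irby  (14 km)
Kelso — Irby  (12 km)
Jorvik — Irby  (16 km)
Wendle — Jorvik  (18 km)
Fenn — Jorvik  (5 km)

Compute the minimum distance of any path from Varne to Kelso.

Settle nodes by increasing distance from Varne:
Varne: 0
Wendle: 17  (via Varne)
Ravel: 20  (via Wendle)
Jorvik: 24  (via Varne)
Fenn: 29  (via Jorvik)
Irby: 31  (via Wendle)
Kelso: 33  (via Ravel)
Shortest route: Varne → Wendle → Ravel → Kelso = 33 km.

33 km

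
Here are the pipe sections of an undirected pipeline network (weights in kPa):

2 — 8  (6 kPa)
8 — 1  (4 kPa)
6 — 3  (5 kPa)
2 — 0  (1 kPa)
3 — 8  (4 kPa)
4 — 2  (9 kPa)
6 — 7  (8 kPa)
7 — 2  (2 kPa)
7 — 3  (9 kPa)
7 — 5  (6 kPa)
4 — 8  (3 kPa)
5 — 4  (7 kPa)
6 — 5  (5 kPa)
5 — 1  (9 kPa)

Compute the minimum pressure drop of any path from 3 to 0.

11 kPa

Settle nodes by increasing distance from 3:
3: 0
8: 4  (via 3)
6: 5  (via 3)
4: 7  (via 8)
1: 8  (via 8)
7: 9  (via 3)
2: 10  (via 8)
5: 10  (via 6)
0: 11  (via 2)
Shortest route: 3 → 8 → 2 → 0 = 11 kPa.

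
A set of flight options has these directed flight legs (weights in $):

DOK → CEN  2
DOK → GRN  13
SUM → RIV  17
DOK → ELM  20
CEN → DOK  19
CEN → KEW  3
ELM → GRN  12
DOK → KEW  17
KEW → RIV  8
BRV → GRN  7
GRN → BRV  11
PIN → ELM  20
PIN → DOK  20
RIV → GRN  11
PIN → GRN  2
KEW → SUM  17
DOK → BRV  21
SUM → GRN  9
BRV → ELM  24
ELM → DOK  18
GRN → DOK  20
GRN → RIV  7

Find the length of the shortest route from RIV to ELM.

$46

Compare a few routes:
RIV → GRN → BRV → ELM: 11+11+24 = 46
RIV → GRN → DOK → ELM: 11+20+20 = 51
The minimum is $46 via RIV → GRN → BRV → ELM.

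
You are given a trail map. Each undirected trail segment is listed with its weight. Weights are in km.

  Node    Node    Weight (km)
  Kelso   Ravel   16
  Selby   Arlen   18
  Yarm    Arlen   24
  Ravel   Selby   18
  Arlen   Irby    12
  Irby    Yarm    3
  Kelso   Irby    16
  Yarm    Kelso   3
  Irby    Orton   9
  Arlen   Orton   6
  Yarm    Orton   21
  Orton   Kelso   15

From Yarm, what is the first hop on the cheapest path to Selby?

Irby

Compare a few routes:
Yarm–Irby–Arlen–Selby: 3+12+18 = 33
Yarm–Kelso–Ravel–Selby: 3+16+18 = 37
Yarm–Irby–Orton–Arlen–Selby: 3+9+6+18 = 36
Cheapest is Yarm–Irby–Arlen–Selby at 33 km.
So from Yarm the first move is to Irby.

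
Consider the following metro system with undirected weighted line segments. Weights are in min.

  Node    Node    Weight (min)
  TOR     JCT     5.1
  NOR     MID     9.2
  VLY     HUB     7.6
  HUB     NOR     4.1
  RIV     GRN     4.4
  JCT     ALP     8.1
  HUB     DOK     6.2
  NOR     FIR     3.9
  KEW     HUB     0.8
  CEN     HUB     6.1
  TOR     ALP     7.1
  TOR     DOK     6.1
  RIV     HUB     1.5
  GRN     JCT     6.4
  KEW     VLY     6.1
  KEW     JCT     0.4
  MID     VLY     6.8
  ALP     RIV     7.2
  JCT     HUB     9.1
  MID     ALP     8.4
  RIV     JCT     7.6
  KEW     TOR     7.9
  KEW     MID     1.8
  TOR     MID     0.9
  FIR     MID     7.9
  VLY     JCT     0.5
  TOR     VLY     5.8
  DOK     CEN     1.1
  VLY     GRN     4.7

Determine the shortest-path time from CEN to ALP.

Compare a few routes:
CEN → DOK → TOR → ALP: 1.1+6.1+7.1 = 14.3
CEN → HUB → RIV → ALP: 6.1+1.5+7.2 = 14.8
The minimum is 14.3 min via CEN → DOK → TOR → ALP.

14.3 min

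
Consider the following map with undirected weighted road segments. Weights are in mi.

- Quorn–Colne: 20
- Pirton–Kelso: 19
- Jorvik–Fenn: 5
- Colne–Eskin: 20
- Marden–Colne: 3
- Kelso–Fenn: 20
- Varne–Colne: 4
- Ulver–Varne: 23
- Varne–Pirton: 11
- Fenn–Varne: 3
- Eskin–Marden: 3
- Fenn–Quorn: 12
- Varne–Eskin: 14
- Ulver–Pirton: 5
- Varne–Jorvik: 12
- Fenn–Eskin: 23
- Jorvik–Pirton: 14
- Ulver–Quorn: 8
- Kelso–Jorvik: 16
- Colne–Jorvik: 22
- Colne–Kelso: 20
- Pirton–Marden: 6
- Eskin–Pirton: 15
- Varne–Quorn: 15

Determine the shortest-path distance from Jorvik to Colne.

Enumerating some paths:
Jorvik → Fenn → Varne → Colne: 5+3+4 = 12
Jorvik → Varne → Colne: 12+4 = 16
Cheapest is Jorvik → Fenn → Varne → Colne at 12 mi.

12 mi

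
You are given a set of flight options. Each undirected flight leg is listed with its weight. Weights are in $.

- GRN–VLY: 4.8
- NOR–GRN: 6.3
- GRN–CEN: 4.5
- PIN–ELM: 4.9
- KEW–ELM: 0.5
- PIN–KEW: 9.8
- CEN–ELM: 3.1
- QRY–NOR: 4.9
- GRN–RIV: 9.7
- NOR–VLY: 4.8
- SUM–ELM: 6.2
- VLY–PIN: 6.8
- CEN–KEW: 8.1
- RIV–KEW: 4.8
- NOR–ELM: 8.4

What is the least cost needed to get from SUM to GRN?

$13.8

Settle nodes by increasing distance from SUM:
SUM: 0
ELM: 6.2  (via SUM)
KEW: 6.7  (via ELM)
CEN: 9.3  (via ELM)
PIN: 11.1  (via ELM)
RIV: 11.5  (via KEW)
GRN: 13.8  (via CEN)
Shortest route: SUM–ELM–CEN–GRN = $13.8.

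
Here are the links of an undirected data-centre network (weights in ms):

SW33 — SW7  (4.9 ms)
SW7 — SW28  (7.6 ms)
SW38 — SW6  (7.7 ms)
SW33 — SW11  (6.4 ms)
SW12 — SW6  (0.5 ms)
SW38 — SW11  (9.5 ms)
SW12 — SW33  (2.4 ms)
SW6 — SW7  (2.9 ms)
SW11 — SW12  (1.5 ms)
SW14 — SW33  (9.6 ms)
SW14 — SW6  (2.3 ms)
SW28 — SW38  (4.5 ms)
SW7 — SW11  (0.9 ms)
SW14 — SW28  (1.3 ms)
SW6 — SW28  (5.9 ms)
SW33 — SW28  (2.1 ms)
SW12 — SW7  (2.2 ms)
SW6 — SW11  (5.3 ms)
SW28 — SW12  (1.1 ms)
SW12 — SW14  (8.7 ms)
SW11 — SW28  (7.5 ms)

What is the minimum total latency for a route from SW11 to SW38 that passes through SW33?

Shortest SW11→SW33: SW11 → SW12 → SW33 = 3.9
Shortest SW33→SW38: SW33 → SW28 → SW38 = 6.6
Total via SW33: 3.9 + 6.6 = 10.5 ms.

10.5 ms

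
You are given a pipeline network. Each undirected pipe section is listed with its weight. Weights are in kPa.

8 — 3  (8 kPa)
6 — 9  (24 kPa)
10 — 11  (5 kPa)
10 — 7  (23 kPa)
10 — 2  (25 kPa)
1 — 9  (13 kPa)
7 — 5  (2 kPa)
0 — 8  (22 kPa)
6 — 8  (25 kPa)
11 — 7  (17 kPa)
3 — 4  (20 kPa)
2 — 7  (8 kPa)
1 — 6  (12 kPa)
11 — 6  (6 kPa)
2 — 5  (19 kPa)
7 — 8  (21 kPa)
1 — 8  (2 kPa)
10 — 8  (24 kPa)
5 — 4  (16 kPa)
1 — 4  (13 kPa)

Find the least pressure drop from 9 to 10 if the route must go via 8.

39 kPa

Best 9 to 8: 9–1–8 costing 15
Best 8 to 10: 8–10 costing 24
Total via 8: 15 + 24 = 39 kPa.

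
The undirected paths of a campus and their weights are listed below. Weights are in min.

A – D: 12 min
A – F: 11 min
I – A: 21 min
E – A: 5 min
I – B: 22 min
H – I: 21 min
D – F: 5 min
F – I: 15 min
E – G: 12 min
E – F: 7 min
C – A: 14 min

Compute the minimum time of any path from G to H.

55 min

Running Dijkstra from G:
G: 0
E: 12  (via G)
A: 17  (via E)
F: 19  (via E)
D: 24  (via F)
C: 31  (via A)
I: 34  (via F)
H: 55  (via I)
Shortest route: G → E → F → I → H = 55 min.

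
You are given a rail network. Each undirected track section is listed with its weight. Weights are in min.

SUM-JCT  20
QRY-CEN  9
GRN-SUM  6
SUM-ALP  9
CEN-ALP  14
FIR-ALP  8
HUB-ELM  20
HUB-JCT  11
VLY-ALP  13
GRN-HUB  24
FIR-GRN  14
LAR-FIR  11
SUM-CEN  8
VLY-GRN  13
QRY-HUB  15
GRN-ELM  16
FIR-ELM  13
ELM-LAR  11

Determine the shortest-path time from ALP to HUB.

Candidate routes:
ALP → SUM → GRN → HUB: 9+6+24 = 39
ALP → CEN → QRY → HUB: 14+9+15 = 38
The minimum is 38 min via ALP → CEN → QRY → HUB.

38 min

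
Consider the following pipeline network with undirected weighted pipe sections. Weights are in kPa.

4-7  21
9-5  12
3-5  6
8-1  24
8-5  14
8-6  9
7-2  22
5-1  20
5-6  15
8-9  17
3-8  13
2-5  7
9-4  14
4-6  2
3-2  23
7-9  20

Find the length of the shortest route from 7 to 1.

Settle nodes by increasing distance from 7:
7: 0
9: 20  (via 7)
4: 21  (via 7)
2: 22  (via 7)
6: 23  (via 4)
5: 29  (via 2)
8: 32  (via 6)
3: 35  (via 5)
1: 49  (via 5)
Shortest route: 7–2–5–1 = 49 kPa.

49 kPa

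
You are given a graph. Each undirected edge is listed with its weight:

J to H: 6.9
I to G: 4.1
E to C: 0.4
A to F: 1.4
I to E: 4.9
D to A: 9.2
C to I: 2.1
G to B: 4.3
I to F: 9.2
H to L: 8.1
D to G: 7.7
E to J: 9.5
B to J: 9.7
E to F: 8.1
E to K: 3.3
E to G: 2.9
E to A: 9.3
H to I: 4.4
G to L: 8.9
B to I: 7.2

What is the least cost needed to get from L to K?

Candidate routes:
L–H–I–E–K: 8.1+4.4+4.9+3.3 = 20.7
L–G–E–K: 8.9+2.9+3.3 = 15.1
L–H–I–C–E–K: 8.1+4.4+2.1+0.4+3.3 = 18.3
L–G–I–C–E–K: 8.9+4.1+2.1+0.4+3.3 = 18.8
The minimum is 15.1 via L–G–E–K.

15.1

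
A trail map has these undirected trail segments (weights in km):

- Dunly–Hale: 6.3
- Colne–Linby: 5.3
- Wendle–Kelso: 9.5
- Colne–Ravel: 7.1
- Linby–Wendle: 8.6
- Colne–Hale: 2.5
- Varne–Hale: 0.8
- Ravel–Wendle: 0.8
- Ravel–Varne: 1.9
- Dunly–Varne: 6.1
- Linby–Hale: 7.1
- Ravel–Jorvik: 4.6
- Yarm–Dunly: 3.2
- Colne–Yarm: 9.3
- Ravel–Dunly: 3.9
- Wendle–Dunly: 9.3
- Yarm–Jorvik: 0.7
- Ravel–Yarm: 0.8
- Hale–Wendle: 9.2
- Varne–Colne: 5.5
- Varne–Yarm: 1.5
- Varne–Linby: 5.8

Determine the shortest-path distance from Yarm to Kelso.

Enumerating some paths:
Yarm - Varne - Ravel - Wendle - Kelso: 1.5+1.9+0.8+9.5 = 13.7
Yarm - Ravel - Wendle - Kelso: 0.8+0.8+9.5 = 11.1
Yarm - Dunly - Ravel - Wendle - Kelso: 3.2+3.9+0.8+9.5 = 17.4
Yarm - Jorvik - Ravel - Wendle - Kelso: 0.7+4.6+0.8+9.5 = 15.6
Cheapest is Yarm - Ravel - Wendle - Kelso at 11.1 km.

11.1 km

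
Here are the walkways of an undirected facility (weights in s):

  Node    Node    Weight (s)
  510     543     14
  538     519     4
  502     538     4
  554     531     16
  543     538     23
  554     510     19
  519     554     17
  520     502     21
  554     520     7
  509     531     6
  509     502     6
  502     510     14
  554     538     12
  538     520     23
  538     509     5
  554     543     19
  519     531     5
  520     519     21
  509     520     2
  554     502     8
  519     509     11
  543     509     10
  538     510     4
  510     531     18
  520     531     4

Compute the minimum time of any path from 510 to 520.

11 s

Candidate routes:
510 → 538 → 509 → 520: 4+5+2 = 11
510 → 538 → 502 → 509 → 520: 4+4+6+2 = 16
The minimum is 11 s via 510 → 538 → 509 → 520.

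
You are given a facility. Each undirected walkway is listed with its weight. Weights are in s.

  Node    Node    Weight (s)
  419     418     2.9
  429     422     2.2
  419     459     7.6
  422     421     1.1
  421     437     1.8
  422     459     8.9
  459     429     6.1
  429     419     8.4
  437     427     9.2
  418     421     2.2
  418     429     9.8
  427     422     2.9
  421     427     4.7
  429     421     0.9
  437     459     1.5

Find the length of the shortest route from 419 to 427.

9.1 s

Candidate routes:
419 - 418 - 421 - 422 - 427: 2.9+2.2+1.1+2.9 = 9.1
419 - 418 - 421 - 427: 2.9+2.2+4.7 = 9.8
419 - 418 - 421 - 429 - 422 - 427: 2.9+2.2+0.9+2.2+2.9 = 11.1
The minimum is 9.1 s via 419 - 418 - 421 - 422 - 427.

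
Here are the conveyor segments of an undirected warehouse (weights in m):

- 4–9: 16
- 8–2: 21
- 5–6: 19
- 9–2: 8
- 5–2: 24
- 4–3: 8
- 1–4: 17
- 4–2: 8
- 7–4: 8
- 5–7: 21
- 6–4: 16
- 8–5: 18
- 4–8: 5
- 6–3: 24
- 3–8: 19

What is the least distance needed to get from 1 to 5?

Settle nodes by increasing distance from 1:
1: 0
4: 17  (via 1)
8: 22  (via 4)
2: 25  (via 4)
3: 25  (via 4)
7: 25  (via 4)
6: 33  (via 4)
9: 33  (via 4)
5: 40  (via 8)
Shortest route: 1 → 4 → 8 → 5 = 40 m.

40 m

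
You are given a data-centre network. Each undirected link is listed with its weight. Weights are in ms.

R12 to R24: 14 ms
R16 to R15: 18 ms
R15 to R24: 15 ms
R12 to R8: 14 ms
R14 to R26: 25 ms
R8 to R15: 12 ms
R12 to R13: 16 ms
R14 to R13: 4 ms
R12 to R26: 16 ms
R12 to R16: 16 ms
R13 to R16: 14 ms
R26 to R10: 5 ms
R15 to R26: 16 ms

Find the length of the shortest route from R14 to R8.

Settle nodes by increasing distance from R14:
R14: 0
R13: 4  (via R14)
R16: 18  (via R13)
R12: 20  (via R13)
R26: 25  (via R14)
R10: 30  (via R26)
R24: 34  (via R12)
R8: 34  (via R12)
Shortest route: R14–R13–R12–R8 = 34 ms.

34 ms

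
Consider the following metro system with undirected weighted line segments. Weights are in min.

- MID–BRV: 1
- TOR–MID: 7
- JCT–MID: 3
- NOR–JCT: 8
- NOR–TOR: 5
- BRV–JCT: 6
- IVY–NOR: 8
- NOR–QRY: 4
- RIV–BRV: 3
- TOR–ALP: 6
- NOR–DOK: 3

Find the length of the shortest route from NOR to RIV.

Compare a few routes:
NOR → JCT → MID → BRV → RIV: 8+3+1+3 = 15
NOR → TOR → MID → BRV → RIV: 5+7+1+3 = 16
The minimum is 15 min via NOR → JCT → MID → BRV → RIV.

15 min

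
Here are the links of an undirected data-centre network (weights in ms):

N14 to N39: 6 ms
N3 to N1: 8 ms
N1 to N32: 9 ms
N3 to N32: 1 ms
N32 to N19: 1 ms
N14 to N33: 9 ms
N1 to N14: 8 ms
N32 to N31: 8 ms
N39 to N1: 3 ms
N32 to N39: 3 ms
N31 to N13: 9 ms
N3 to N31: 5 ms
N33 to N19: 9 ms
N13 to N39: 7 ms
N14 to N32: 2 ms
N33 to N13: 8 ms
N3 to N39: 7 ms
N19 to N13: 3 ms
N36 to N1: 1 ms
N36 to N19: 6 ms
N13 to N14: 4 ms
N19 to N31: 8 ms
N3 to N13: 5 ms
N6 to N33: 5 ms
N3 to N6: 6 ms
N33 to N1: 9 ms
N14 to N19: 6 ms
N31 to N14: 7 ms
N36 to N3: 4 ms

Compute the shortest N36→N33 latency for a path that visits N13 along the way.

17 ms

Shortest N36→N13: N36 → N3 → N13 = 9
Best N13 to N33: N13 → N33 costing 8
Total via N13: 9 + 8 = 17 ms.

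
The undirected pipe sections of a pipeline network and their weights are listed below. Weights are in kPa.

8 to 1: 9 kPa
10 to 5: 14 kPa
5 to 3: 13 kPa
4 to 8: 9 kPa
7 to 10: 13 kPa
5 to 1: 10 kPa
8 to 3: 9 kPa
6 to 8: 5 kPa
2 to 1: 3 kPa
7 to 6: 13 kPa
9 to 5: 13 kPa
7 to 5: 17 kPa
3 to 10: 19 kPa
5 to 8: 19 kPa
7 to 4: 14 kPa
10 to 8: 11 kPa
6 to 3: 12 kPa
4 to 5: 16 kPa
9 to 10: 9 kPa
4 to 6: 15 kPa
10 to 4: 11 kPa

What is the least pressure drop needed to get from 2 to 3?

21 kPa

Candidate routes:
2 → 1 → 8 → 3: 3+9+9 = 21
2 → 1 → 8 → 6 → 3: 3+9+5+12 = 29
2 → 1 → 5 → 3: 3+10+13 = 26
The minimum is 21 kPa via 2 → 1 → 8 → 3.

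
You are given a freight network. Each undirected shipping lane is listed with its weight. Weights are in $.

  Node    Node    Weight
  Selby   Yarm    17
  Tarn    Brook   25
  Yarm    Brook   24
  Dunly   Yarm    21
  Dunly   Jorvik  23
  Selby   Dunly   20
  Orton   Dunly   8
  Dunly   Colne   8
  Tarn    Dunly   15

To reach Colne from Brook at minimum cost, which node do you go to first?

Tarn

Candidate routes:
Brook → Tarn → Dunly → Colne: 25+15+8 = 48
Brook → Yarm → Selby → Dunly → Colne: 24+17+20+8 = 69
Brook → Yarm → Dunly → Colne: 24+21+8 = 53
The minimum is $48 via Brook → Tarn → Dunly → Colne.
So from Brook the first move is to Tarn.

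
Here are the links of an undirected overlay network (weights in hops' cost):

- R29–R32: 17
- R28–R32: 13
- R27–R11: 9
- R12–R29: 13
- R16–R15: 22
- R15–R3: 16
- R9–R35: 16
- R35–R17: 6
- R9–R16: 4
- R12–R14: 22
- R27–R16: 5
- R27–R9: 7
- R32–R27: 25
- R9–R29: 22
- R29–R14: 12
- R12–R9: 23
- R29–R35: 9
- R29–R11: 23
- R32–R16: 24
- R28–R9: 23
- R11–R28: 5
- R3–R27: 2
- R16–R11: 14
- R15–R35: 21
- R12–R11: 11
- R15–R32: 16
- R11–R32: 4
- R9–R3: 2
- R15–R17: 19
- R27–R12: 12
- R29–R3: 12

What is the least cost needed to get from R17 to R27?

Running Dijkstra from R17:
R17: 0
R35: 6  (via R17)
R29: 15  (via R35)
R15: 19  (via R17)
R9: 22  (via R35)
R3: 24  (via R9)
R27: 26  (via R3)
Shortest route: R17 → R35 → R9 → R3 → R27 = 26 hops' cost.

26 hops' cost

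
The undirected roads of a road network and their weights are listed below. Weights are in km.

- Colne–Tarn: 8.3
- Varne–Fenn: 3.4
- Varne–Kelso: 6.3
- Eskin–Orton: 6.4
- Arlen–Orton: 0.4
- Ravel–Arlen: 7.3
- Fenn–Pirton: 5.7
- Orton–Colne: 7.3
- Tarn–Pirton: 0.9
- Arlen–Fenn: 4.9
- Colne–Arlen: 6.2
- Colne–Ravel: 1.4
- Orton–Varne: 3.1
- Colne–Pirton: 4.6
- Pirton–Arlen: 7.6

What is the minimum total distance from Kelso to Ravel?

17.1 km

Candidate routes:
Kelso–Varne–Orton–Arlen–Colne–Ravel: 6.3+3.1+0.4+6.2+1.4 = 17.4
Kelso–Varne–Orton–Colne–Ravel: 6.3+3.1+7.3+1.4 = 18.1
Kelso–Varne–Orton–Arlen–Ravel: 6.3+3.1+0.4+7.3 = 17.1
Cheapest is Kelso–Varne–Orton–Arlen–Ravel at 17.1 km.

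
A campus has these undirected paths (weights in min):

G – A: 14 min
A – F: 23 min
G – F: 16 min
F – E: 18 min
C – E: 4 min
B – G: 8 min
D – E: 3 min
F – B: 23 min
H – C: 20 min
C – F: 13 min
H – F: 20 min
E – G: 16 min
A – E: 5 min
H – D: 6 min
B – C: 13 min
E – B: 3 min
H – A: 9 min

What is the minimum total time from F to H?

20 min

Running Dijkstra from F:
F: 0
C: 13  (via F)
G: 16  (via F)
E: 17  (via C)
B: 20  (via E)
D: 20  (via E)
H: 20  (via F)
Shortest route: F → H = 20 min.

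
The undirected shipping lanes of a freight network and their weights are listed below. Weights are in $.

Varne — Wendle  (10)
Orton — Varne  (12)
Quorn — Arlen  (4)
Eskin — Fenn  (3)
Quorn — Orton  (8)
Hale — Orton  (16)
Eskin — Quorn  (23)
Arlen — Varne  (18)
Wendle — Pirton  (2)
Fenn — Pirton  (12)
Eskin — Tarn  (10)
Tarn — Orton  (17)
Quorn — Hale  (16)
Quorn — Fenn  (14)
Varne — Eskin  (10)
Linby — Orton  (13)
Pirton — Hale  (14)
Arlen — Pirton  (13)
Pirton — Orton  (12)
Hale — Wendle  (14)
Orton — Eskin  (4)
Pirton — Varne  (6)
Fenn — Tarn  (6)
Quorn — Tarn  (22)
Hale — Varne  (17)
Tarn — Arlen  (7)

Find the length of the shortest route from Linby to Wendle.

$27

Settle nodes by increasing distance from Linby:
Linby: 0
Orton: 13  (via Linby)
Eskin: 17  (via Orton)
Fenn: 20  (via Eskin)
Quorn: 21  (via Orton)
Arlen: 25  (via Quorn)
Pirton: 25  (via Orton)
Varne: 25  (via Orton)
Tarn: 26  (via Fenn)
Wendle: 27  (via Pirton)
Shortest route: Linby → Orton → Pirton → Wendle = $27.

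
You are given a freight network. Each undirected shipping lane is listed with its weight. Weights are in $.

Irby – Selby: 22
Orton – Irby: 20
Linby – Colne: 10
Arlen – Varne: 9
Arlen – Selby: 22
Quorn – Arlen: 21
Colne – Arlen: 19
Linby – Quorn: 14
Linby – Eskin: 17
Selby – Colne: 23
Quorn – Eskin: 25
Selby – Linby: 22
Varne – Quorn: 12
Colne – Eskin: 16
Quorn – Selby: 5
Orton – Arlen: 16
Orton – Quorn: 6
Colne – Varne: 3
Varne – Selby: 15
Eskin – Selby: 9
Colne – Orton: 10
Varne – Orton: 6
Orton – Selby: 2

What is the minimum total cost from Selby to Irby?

Candidate routes:
Selby → Irby: 22 = 22
Selby → Quorn → Orton → Irby: 5+6+20 = 31
Selby → Varne → Orton → Irby: 15+6+20 = 41
The minimum is $22 via Selby → Irby.

$22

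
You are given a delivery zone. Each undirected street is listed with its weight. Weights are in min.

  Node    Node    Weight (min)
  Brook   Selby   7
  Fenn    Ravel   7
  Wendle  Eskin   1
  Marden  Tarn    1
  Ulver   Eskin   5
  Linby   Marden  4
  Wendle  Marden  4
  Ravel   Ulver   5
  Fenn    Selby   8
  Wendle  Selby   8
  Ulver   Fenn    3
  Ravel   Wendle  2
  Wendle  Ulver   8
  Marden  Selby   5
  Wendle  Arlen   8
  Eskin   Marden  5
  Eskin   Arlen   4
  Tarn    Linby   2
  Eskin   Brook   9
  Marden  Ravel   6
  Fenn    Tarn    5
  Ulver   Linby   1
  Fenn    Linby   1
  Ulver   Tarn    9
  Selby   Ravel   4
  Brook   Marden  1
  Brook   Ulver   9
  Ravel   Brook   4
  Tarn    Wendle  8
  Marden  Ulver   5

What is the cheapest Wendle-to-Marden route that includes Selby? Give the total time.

Best Wendle to Selby: Wendle–Ravel–Selby costing 6
Best Selby to Marden: Selby–Marden costing 5
Total via Selby: 6 + 5 = 11 min.

11 min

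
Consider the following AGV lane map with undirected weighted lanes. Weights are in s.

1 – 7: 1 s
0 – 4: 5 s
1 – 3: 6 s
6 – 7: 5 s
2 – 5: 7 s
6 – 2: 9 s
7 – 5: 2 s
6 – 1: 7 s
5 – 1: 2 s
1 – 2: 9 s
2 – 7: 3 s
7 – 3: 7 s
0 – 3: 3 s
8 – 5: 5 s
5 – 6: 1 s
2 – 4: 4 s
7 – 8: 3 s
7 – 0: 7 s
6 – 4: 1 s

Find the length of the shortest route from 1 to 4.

Enumerating some paths:
1–5–6–4: 2+1+1 = 4
1–7–5–6–4: 1+2+1+1 = 5
1–7–6–4: 1+5+1 = 7
1–7–2–4: 1+3+4 = 8
The minimum is 4 s via 1–5–6–4.

4 s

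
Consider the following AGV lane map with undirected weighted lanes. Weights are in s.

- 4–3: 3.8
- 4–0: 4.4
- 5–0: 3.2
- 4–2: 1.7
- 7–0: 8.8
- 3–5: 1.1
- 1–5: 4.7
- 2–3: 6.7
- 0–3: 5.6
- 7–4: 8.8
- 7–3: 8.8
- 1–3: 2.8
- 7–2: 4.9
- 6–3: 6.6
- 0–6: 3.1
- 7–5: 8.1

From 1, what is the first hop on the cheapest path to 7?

Enumerating some paths:
1–5–7: 4.7+8.1 = 12.8
1–3–5–7: 2.8+1.1+8.1 = 12
1–3–7: 2.8+8.8 = 11.6
The minimum is 11.6 s via 1–3–7.
So from 1 the first move is to 3.

3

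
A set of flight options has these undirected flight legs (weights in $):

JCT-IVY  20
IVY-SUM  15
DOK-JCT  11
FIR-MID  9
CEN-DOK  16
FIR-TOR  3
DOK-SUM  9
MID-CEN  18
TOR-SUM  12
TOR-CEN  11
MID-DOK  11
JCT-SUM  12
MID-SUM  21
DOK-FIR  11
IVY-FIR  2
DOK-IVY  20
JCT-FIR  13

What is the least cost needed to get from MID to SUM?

$20

Enumerating some paths:
MID–FIR–TOR–SUM: 9+3+12 = 24
MID–SUM: 21 = 21
MID–DOK–SUM: 11+9 = 20
The minimum is $20 via MID–DOK–SUM.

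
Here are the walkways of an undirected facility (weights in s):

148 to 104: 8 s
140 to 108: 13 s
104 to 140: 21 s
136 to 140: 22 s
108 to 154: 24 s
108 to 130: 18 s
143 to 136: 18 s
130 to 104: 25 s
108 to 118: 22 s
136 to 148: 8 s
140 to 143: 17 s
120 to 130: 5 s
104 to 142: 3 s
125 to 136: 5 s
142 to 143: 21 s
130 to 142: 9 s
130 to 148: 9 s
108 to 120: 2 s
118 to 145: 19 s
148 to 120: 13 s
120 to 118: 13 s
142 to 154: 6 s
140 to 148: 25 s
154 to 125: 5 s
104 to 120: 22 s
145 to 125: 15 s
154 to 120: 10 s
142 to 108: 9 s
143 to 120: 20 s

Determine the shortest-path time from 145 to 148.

Running Dijkstra from 145:
145: 0
125: 15  (via 145)
118: 19  (via 145)
136: 20  (via 125)
154: 20  (via 125)
142: 26  (via 154)
148: 28  (via 136)
Shortest route: 145 → 125 → 136 → 148 = 28 s.

28 s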